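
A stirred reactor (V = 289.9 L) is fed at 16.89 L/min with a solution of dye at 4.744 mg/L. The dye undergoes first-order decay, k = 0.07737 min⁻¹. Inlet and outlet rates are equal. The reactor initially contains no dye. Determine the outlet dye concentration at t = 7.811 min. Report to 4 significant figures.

1.331 mg/L

V dC/dt = Q(C_in − C) − k V C.
dC/dt = (Q/V) C_in − (Q/V + k) C; effective rate a = Q/V + k = 0.0582615 + 0.07737 = 0.135631 min⁻¹.
C_ss = Q C_in/(Q + kV) = 2.03782 mg/L; C(t) = C_ss + (C₀ − C_ss) e^(−a t).
C(7.811) = 2.03782 + (-2.03782)·e^(−0.135631·7.811) = 2.03782 + (-2.03782)·0.346658 = 1.33139 mg/L.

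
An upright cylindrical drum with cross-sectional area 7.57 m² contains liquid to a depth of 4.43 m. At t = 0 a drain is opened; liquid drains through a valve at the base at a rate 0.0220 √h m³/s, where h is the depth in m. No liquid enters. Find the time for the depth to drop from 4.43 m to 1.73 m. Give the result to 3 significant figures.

Unsteady balance on liquid volume: A dh/dt = −0.0220 √h.
This is separable: 2 d(√h)/dt = −0.0220/A, so √h = √h₀ − (0.0220/(2A)) t.
t = 2A(√h₀ − √h)/0.0220 = 2·7.57·(√4.43 − √1.73)/0.0220
  = 15.140 × (2.1048 − 1.3153) / 0.0220 = 543.29 s.

543 s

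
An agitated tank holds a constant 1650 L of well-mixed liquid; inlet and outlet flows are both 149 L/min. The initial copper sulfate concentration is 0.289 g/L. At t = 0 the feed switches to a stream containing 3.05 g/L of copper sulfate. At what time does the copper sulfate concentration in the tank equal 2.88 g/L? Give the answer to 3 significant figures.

30.9 min

Species balance: V dC/dt = Q(C_in − C) ⇒ τ = V/Q = 11.074 min.
C(t) = C_in + (C₀ − C_in) e^(−t/τ). Set C = 2.88 and solve for t:
e^(−t/τ) = (C − C_in)/(C₀ − C_in) = (2.88 − 3.05)/(0.289 − 3.05) = 0.061572
t = −τ ln(…) = 11.074 × 2.7875 = 30.869 min.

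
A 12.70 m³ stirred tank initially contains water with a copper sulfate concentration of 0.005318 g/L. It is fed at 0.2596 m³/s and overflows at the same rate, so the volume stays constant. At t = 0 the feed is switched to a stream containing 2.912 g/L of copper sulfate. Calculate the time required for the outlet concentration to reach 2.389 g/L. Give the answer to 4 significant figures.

Mass balance on the solute (V constant): V dC/dt = Q(C_in − C), so τ = V/Q = 48.9214 s.
C(t) = C_in + (C₀ − C_in) e^(−t/τ). Set C = 2.389 and solve for t:
e^(−t/τ) = (C − C_in)/(C₀ − C_in) = (2.389 − 2.912)/(0.005318 − 2.912) = 0.179930
t = −τ ln(…) = 48.9214 × 1.71519 = 83.9093 s.

83.91 s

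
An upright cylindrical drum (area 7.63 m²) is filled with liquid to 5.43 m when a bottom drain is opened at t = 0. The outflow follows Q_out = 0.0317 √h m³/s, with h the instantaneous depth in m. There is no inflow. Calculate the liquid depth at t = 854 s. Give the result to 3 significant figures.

0.309 m

Mass balance (ρ constant): A dh/dt = −0.0317 √h.
Separate and integrate: 2(√h − √h₀) = −(0.0317/A) t.
√h = √5.43 − 0.0317·854/(2·7.63) = 2.3302 − 1.7740 = 0.55620.
h = 0.55620² = 0.30936 m.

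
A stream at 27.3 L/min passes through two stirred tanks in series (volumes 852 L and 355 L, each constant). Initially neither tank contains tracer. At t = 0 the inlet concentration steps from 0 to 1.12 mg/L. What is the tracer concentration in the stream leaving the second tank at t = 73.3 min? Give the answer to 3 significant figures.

Species balance on tank i: dCᵢ/dt = (Cᵢ₋₁ − Cᵢ)/τᵢ with τᵢ = Vᵢ/Q.
τ₁ = 852/27.3 = 31.209 min; τ₂ = 355/27.3 = 13.004 min.
Tank 1: C₁ = C_in(1 − e^(−t/τ₁)). Tank 2 (τ₁ ≠ τ₂): C₂ = C_in[1 − (τ₁ e^(−t/τ₁) − τ₂ e^(−t/τ₂))/(τ₁ − τ₂)].
At t = 73.3: e^(−t/τ₁) = 0.095493, e^(−t/τ₂) = 0.0035640.
C₂ = 1.12·[1 − (31.209·0.095493 − 13.004·0.0035640)/(18.205)] = 1.12·0.83884 = 0.93950 mg/L.

0.940 mg/L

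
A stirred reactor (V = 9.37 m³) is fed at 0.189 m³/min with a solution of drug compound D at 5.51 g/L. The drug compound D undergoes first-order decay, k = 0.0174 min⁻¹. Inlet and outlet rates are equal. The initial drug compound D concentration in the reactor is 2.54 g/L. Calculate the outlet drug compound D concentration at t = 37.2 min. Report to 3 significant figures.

V dC/dt = Q(C_in − C) − k V C.
dC/dt = (Q/V) C_in − (Q/V + k) C; effective rate a = Q/V + k = 0.020171 + 0.0174 = 0.037571 min⁻¹.
C_ss = Q C_in/(Q + kV) = 2.9582 g/L; C(t) = C_ss + (C₀ − C_ss) e^(−a t).
C(37.2) = 2.9582 + (-0.41817)·e^(−0.037571·37.2) = 2.9582 + (-0.41817)·0.24718 = 2.8548 g/L.

2.85 g/L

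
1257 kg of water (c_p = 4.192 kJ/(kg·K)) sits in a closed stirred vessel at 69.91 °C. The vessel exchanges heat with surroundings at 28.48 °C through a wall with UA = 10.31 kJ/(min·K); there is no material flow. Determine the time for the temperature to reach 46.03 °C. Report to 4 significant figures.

439.0 min

M c_p dT/dt = −UA(T − T_amb).
τ = M c_p/UA = 511.091 min; T_ss = T_amb = 28.4800 °C.
T(t) = T_ss + (T₀ − T_ss)e^(−t/τ); set T = 46.03:
t = −τ ln[(T − T_ss)/(T₀ − T_ss)] = −511.091 · ln(0.423606) = 439.002 min.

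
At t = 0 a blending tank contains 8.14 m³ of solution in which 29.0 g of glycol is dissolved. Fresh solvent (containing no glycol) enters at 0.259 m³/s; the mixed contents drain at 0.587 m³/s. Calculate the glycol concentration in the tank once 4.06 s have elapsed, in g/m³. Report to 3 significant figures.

3.09 g/m³

Total volume: dV/dt = Q_in − Q_out = -0.32800 m³/s, so V(t) = 8.14 − 0.32800 t and V(4.06) = 6.8083 m³.
Solute balance: dm/dt = 0 − Q_out C = −Q_out m/V(t).
Separate: dm/m = −Q_out dt/V(t) ⇒ ln(m/m₀) = −(Q_out/(Q_in−Q_out)) ln(V/V₀).
m = m₀ (V₀/V)^(Q_out/(Q_in−Q_out)) = 29.0 × (8.14/6.8083)^(-1.7896) = 21.064 g.
C = m/V = 21.064/6.8083 = 3.0939 g/m³.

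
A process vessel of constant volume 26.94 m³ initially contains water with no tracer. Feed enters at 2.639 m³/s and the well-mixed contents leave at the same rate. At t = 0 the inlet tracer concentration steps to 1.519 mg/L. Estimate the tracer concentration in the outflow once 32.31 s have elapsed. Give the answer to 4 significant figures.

1.455 mg/L

Accumulation = in − out for the solute gives V dC/dt = Q(C_in − C).
Rewrite as dC/dt + C/τ = C_in/τ, τ = V/Q = 10.2084 s.
C approaches C_in exponentially: C(t) = C_in + (C₀ − C_in) e^(−t/τ).
C(32.31) = 1.519 + (0 − 1.519)·e^(−32.31/10.2084) = 1.519 + (-1.51900)·0.0422126 = 1.45488 mg/L.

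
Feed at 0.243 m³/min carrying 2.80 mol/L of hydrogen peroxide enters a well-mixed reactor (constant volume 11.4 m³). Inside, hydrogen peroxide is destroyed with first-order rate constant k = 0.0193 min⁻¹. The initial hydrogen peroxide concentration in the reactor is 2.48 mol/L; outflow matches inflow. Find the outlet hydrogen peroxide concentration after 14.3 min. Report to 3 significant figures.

Accumulation = in − out − consumed: V dC/dt = Q C_in − Q C − k V C.
dC/dt = (Q/V) C_in − (Q/V + k) C; effective rate a = Q/V + k = 0.021316 + 0.0193 = 0.040616 min⁻¹.
C_ss = Q C_in/(Q + kV) = 1.4695 mol/L; C(t) = C_ss + (C₀ − C_ss) e^(−a t).
C(14.3) = 1.4695 + (1.0105)·e^(−0.040616·14.3) = 1.4695 + (1.0105)·0.55945 = 2.0348 mol/L.

2.03 mol/L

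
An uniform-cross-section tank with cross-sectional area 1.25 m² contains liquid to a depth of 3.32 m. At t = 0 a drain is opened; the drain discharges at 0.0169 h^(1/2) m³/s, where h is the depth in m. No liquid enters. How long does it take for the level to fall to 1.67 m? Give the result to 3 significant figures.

Mass balance (ρ constant): A dh/dt = −0.0169 √h.
This is separable: 2 d(√h)/dt = −0.0169/A, so √h = √h₀ − (0.0169/(2A)) t.
t = 2A(√h₀ − √h)/0.0169 = 2·1.25·(√3.32 − √1.67)/0.0169
  = 2.5000 × (1.8221 − 1.2923) / 0.0169 = 78.373 s.

78.4 s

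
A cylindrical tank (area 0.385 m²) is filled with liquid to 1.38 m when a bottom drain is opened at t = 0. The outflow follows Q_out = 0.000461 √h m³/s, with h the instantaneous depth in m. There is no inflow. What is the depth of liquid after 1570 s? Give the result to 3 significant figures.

A dh/dt = −Q_out = −0.000461 √h.
∫ h^(−1/2) dh = −(0.000461/A) ∫ dt, giving 2√h = 2√h₀ − (0.000461/A) t.
√h = √1.38 − 0.000461·1570/(2·0.385) = 1.1747 − 0.93996 = 0.23477.
h = 0.23477² = 0.055118 m.

0.0551 m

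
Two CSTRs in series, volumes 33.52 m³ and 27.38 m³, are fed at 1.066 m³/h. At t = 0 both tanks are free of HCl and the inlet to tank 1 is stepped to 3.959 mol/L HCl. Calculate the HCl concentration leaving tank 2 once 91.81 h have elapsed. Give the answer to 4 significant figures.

3.288 mol/L

Time constants: τᵢ = Vᵢ/Q for each well-mixed tank.
τ₁ = 33.52/1.066 = 31.4447 h; τ₂ = 27.38/1.066 = 25.6848 h.
Solving the cascade with C₁(0)=C₂(0)=0 gives C₂(t) = C_in[1 − (τ₁ e^(−t/τ₁) − τ₂ e^(−t/τ₂))/(τ₁ − τ₂)].
At t = 91.81: e^(−t/τ₁) = 0.0539481, e^(−t/τ₂) = 0.0280298.
C₂ = 3.959·[1 − (31.4447·0.0539481 − 25.6848·0.0280298)/(5.75985)] = 3.959·0.830475 = 3.28785 mol/L.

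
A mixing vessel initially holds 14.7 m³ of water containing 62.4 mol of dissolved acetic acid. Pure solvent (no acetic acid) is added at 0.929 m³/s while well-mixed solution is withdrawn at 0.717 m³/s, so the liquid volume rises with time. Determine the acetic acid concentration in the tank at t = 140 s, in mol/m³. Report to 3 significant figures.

0.0335 mol/m³

Let m(t) be the amount of acetic acid. Volume: V(t) = V₀ + (Q_in − Q_out) t = 14.7 + 0.21200 t; V(140) = 44.380 m³.
Solute balance: dm/dt = 0 − Q_out C = −Q_out m/V(t).
dm/m = −Q_out dt/(V₀ + 0.21200 t); integrating gives ln(m/m₀) = −(Q_out/(Q_in−Q_out)) ln(V/V₀).
m = m₀ (V₀/V)^(Q_out/(Q_in−Q_out)) = 62.4 × (14.7/44.380)^(3.3821) = 1.4867 mol.
C = m/V = 1.4867/44.380 = 0.033500 mol/m³.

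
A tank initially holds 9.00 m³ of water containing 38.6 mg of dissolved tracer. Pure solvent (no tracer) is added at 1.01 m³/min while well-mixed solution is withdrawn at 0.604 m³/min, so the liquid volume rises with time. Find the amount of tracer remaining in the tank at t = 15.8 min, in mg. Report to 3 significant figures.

Let m(t) be the amount of tracer. Volume: V(t) = V₀ + (Q_in − Q_out) t = 9.00 + 0.40600 t; V(15.8) = 15.415 m³.
Solute balance: dm/dt = 0 − Q_out C = −Q_out m/V(t).
Separate: dm/m = −Q_out dt/V(t) ⇒ ln(m/m₀) = −(Q_out/(Q_in−Q_out)) ln(V/V₀).
m = m₀ (V₀/V)^(Q_out/(Q_in−Q_out)) = 38.6 × (9.00/15.415)^(1.4877) = 17.335 mg.

17.3 mg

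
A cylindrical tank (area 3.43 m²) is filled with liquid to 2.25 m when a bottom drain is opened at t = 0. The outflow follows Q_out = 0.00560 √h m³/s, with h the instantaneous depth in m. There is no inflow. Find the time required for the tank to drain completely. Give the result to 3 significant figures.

1840 s

With no inflow, A dh/dt = −0.00560 √h.
This is separable: 2 d(√h)/dt = −0.00560/A, so √h = √h₀ − (0.00560/(2A)) t.
Tank is empty when √h = 0: t_empty = 2A√h₀/0.00560.
t_empty = 2·3.43·√2.25/0.00560 = 6.8600·1.5000/0.00560 = 1837.5 s.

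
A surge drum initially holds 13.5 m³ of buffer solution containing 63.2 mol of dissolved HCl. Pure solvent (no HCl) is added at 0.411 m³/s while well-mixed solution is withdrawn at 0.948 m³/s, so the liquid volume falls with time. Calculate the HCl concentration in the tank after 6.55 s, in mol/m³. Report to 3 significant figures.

Total volume: dV/dt = Q_in − Q_out = -0.53700 m³/s, so V(t) = 13.5 − 0.53700 t and V(6.55) = 9.9826 m³.
Solute balance: dm/dt = 0 − Q_out C = −Q_out m/V(t).
Separate: dm/m = −Q_out dt/V(t) ⇒ ln(m/m₀) = −(Q_out/(Q_in−Q_out)) ln(V/V₀).
m = m₀ (V₀/V)^(Q_out/(Q_in−Q_out)) = 63.2 × (13.5/9.9826)^(-1.7654) = 37.094 mol.
C = m/V = 37.094/9.9826 = 3.7158 mol/m³.

3.72 mol/m³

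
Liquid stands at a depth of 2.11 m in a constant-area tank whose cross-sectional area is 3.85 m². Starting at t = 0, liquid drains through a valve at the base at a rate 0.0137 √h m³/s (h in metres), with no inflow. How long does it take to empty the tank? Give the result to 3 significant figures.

A dh/dt = −Q_out = −0.0137 √h.
Separate and integrate: 2(√h − √h₀) = −(0.0137/A) t.
Set h = 0: 2√h₀ = (0.0137/A) t_empty ⇒ t_empty = 2A√h₀/0.0137.
t_empty = 2·3.85·√2.11/0.0137 = 7.7000·1.4526/0.0137 = 816.42 s.

816 s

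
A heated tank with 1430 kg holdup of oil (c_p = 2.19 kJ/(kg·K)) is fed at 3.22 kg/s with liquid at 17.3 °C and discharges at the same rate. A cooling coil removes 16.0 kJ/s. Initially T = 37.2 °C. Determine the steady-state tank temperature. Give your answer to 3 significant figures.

Unsteady energy balance on the tank contents: M c_p dT/dt = ṁ c_p (T_in − T) − 16.0.
At steady state dT/dt = 0 ⇒ T_ss = T_in − Q̇/(ṁ c_p) = 17.3 − 16.0/(3.22·2.19) = 15.031 °C.

15.0 °C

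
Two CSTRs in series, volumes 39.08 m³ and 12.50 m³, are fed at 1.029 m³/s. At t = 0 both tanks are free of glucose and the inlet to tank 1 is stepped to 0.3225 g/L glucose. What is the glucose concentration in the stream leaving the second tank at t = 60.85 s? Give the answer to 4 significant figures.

0.2280 g/L

Time constants: τᵢ = Vᵢ/Q for each well-mixed tank.
τ₁ = 39.08/1.029 = 37.9786 s; τ₂ = 12.50/1.029 = 12.1477 s.
Tank 1: C₁ = C_in(1 − e^(−t/τ₁)). Tank 2 (τ₁ ≠ τ₂): C₂ = C_in[1 − (τ₁ e^(−t/τ₁) − τ₂ e^(−t/τ₂))/(τ₁ − τ₂)].
At t = 60.85: e^(−t/τ₁) = 0.201449, e^(−t/τ₂) = 0.00667643.
C₂ = 0.3225·[1 − (37.9786·0.201449 − 12.1477·0.00667643)/(25.8309)] = 0.3225·0.706953 = 0.227992 g/L.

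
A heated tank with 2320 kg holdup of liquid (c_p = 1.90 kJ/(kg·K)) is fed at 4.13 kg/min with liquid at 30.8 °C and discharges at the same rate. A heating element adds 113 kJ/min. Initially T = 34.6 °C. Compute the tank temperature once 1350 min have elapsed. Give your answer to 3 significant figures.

44.2 °C

Heat balance on the well-mixed liquid: M c_p dT/dt = ṁ c_p (T_in − T) + 113.
Rearrange: dT/dt = (T_ss − T)/τ with τ = M/ṁ = 561.74 min and T_ss = T_in + Q̇/(ṁ c_p) = 45.200 °C.
Integrating: T(t) = T_ss + (T₀ − T_ss) e^(−t/τ).
T(1350) = 45.200 + (-10.600)·e^(−1350/561.74) = 45.200 + (-10.600)·0.090425 = 44.242 °C.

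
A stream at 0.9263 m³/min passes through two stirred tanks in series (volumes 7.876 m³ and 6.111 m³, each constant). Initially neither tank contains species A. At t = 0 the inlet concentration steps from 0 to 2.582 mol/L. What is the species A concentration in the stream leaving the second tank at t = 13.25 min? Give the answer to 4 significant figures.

1.357 mol/L

Time constants: τᵢ = Vᵢ/Q for each well-mixed tank.
τ₁ = 7.876/0.9263 = 8.50264 min; τ₂ = 6.111/0.9263 = 6.59721 min.
Tank 1: C₁ = C_in(1 − e^(−t/τ₁)). Tank 2 (τ₁ ≠ τ₂): C₂ = C_in[1 − (τ₁ e^(−t/τ₁) − τ₂ e^(−t/τ₂))/(τ₁ − τ₂)].
At t = 13.25: e^(−t/τ₁) = 0.210485, e^(−t/τ₂) = 0.134200.
C₂ = 2.582·[1 − (8.50264·0.210485 − 6.59721·0.134200)/(1.90543)] = 2.582·0.525390 = 1.35656 mol/L.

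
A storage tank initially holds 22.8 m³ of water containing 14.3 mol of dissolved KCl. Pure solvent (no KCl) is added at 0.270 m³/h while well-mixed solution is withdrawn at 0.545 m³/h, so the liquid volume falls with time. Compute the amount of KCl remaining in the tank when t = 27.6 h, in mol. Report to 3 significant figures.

6.41 mol

Let m(t) be the amount of KCl. Volume: V(t) = V₀ + (Q_in − Q_out) t = 22.8 − 0.27500 t; V(27.6) = 15.210 m³.
Species balance (pure solvent in): dm/dt = −Q_out · m/V(t).
Separate: dm/m = −Q_out dt/V(t) ⇒ ln(m/m₀) = −(Q_out/(Q_in−Q_out)) ln(V/V₀).
m = m₀ (V₀/V)^(Q_out/(Q_in−Q_out)) = 14.3 × (22.8/15.210)^(-1.9818) = 6.4109 mol.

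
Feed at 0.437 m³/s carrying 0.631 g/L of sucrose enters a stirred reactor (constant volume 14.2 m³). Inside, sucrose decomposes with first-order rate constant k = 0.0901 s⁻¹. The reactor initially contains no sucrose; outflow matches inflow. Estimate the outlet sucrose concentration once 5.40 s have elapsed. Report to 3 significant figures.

0.0770 g/L

Species balance: V dC/dt = Q C_in − Q C − k V C.
This is linear with rate a = Q/V + k = 0.12087 s⁻¹.
C_ss = Q C_in/(Q + kV) = 0.16065 g/L; C(t) = C_ss + (C₀ − C_ss) e^(−a t).
C(5.40) = 0.16065 + (-0.16065)·e^(−0.12087·5.40) = 0.16065 + (-0.16065)·0.52063 = 0.077013 g/L.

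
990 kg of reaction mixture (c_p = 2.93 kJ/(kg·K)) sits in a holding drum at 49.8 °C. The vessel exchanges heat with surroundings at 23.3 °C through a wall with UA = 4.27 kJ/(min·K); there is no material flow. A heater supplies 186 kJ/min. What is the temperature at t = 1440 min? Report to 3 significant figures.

First-law balance (no shaft work): M c_p dT/dt = −UA(T − T_amb) + Q̇.
dT/dt = (T_ss − T)/τ with T_ss = T_amb + Q̇/UA = 23.3 + 186/4.27 = 66.860 °C, τ = M c_p/UA = 990·2.93/4.27 = 679.32 min.
This is linear first-order; T(t) = T_ss + (T₀ − T_ss) e^(−t/τ).
T(1440) = 66.860 + (-17.060)·0.12006 = 64.812 °C.

64.8 °C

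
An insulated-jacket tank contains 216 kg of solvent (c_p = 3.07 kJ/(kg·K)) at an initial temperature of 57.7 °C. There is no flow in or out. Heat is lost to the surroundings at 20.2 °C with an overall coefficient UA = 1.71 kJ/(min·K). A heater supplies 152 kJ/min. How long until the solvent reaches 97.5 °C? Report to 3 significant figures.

578 min

M c_p dT/dt = −UA(T − T_amb) + Q̇.
τ = M c_p/UA = 387.79 min; T_ss = T_amb + Q̇/UA = 20.2 + 152/1.71 = 109.09 °C.
T(t) = T_ss + (T₀ − T_ss)e^(−t/τ); set T = 97.5:
t = −τ ln[(T − T_ss)/(T₀ − T_ss)] = −387.79 · ln(0.22551) = 577.56 min.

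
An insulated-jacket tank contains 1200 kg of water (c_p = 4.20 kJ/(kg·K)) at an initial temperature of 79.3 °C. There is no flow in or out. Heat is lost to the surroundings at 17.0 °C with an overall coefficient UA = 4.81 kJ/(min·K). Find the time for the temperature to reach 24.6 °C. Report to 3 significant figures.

2200 min

Lumped-capacitance energy balance: M c_p dT/dt = UA(T_amb − T).
τ = M c_p/UA = 1047.8 min; T_ss = T_amb = 17.000 °C.
T(t) = T_ss + (T₀ − T_ss)e^(−t/τ); set T = 24.6:
t = −τ ln[(T − T_ss)/(T₀ − T_ss)] = −1047.8 · ln(0.12199) = 2204.4 min.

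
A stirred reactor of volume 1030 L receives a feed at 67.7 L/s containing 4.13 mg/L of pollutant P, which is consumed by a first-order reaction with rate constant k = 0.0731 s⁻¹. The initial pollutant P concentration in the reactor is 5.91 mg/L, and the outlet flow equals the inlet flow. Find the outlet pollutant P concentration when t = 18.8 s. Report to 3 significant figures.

V dC/dt = Q(C_in − C) − k V C.
This is linear with rate a = Q/V + k = 0.13883 s⁻¹.
C_ss = Q C_in/(Q + kV) = 1.9553 mg/L; C(t) = C_ss + (C₀ − C_ss) e^(−a t).
C(18.8) = 1.9553 + (3.9547)·e^(−0.13883·18.8) = 1.9553 + (3.9547)·0.073537 = 2.2462 mg/L.

2.25 mg/L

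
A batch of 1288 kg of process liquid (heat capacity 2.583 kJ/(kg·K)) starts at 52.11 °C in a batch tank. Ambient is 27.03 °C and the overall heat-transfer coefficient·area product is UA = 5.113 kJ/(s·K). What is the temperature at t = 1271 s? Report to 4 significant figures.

30.59 °C

Heat balance on the well-mixed liquid: M c_p dT/dt = −UA(T − T_amb).
dT/dt = (T_ss − T)/τ with T_ss = T_amb = 27.0300 °C, τ = M c_p/UA = 1288·2.583/5.113 = 650.676 s.
Integrating: T(t) = T_ss + (T₀ − T_ss) e^(−t/τ).
T(1271) = 27.0300 + (25.0800)·0.141798 = 30.5863 °C.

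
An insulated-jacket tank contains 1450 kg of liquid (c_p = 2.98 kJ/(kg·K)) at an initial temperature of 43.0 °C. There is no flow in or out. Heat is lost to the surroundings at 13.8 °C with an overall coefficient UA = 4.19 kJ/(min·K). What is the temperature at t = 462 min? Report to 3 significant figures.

32.5 °C

M c_p dT/dt = −UA(T − T_amb).
dT/dt = (T_ss − T)/τ with T_ss = T_amb = 13.800 °C, τ = M c_p/UA = 1450·2.98/4.19 = 1031.3 min.
Solution: T(t) = T_ss + (T₀ − T_ss) e^(−t/τ).
T(462) = 13.800 + (29.200)·0.63891 = 32.456 °C.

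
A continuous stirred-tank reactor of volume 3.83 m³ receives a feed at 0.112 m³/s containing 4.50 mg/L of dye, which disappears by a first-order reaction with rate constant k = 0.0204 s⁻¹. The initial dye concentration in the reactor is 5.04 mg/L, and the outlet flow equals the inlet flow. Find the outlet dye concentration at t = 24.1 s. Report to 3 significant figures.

Accumulation = in − out − consumed: V dC/dt = Q C_in − Q C − k V C.
This is linear with rate a = Q/V + k = 0.049643 s⁻¹.
C_ss = Q C_in/(Q + kV) = 2.6508 mg/L; C(t) = C_ss + (C₀ − C_ss) e^(−a t).
C(24.1) = 2.6508 + (2.3892)·e^(−0.049643·24.1) = 2.6508 + (2.3892)·0.30228 = 3.3730 mg/L.

3.37 mg/L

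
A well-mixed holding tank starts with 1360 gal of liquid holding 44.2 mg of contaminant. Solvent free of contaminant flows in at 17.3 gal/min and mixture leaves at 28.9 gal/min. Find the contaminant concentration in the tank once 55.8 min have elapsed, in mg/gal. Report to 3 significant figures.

Total volume: dV/dt = Q_in − Q_out = -11.600 gal/min, so V(t) = 1360 − 11.600 t and V(55.8) = 712.72 gal.
No contaminant enters, so dm/dt = −Q_out · (m/V).
dm/m = −Q_out dt/(V₀ − 11.600 t); integrating gives ln(m/m₀) = −(Q_out/(Q_in−Q_out)) ln(V/V₀).
m = m₀ (V₀/V)^(Q_out/(Q_in−Q_out)) = 44.2 × (1360/712.72)^(-2.4914) = 8.8367 mg.
C = m/V = 8.8367/712.72 = 0.012399 mg/gal.

0.0124 mg/gal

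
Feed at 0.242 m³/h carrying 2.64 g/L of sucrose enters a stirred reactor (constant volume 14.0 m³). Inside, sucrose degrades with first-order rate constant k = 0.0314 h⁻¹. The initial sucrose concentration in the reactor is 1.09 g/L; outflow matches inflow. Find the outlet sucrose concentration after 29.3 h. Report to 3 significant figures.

0.974 g/L

Accumulation = in − out − consumed: V dC/dt = Q C_in − Q C − k V C.
This is linear with rate a = Q/V + k = 0.048686 h⁻¹.
C_ss = Q C_in/(Q + kV) = 0.93732 g/L; C(t) = C_ss + (C₀ − C_ss) e^(−a t).
C(29.3) = 0.93732 + (0.15268)·e^(−0.048686·29.3) = 0.93732 + (0.15268)·0.24015 = 0.97399 g/L.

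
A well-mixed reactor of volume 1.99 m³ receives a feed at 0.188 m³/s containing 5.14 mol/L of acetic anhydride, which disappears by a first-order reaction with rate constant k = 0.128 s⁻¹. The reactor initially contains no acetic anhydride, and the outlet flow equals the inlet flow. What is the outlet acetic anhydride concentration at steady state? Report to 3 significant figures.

2.18 mol/L

Accumulation = in − out − consumed: V dC/dt = Q C_in − Q C − k V C.
Steady state (dC/dt = 0): C_ss = Q C_in/(Q + kV) = C_in/(1 + kV/Q).
C_ss = 0.188·5.14/(0.188 + 0.128·1.99) = 0.96632/0.44272 = 2.1827 mol/L.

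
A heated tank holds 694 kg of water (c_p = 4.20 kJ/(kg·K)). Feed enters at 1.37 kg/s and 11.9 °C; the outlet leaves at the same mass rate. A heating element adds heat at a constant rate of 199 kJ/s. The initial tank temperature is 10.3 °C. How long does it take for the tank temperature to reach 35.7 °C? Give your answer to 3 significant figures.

Unsteady energy balance on the tank contents: M c_p dT/dt = ṁ c_p (T_in − T) + 199.
τ = M/ṁ = 506.57 s; T_ss = T_in + Q̇/(ṁ c_p) = 46.485 °C.
T(t) = T_ss + (T₀ − T_ss) e^(−t/τ). Set T = 35.7:
e^(−t/τ) = (35.7 − 46.485)/(10.3 − 46.485) = 0.29804
t = −506.57 · ln(0.29804) = 613.21 s.

613 s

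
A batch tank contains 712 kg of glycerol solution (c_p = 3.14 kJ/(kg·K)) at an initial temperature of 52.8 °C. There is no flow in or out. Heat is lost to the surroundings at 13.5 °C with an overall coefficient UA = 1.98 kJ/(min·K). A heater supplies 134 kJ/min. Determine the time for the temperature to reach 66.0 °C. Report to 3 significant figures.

707 min

Lumped-capacitance energy balance: M c_p dT/dt = UA(T_amb − T) + Q̇.
τ = M c_p/UA = 1129.1 min; T_ss = T_amb + Q̇/UA = 13.5 + 134/1.98 = 81.177 °C.
T(t) = T_ss + (T₀ − T_ss)e^(−t/τ); set T = 66.0:
t = −τ ln[(T − T_ss)/(T₀ − T_ss)] = −1129.1 · ln(0.53483) = 706.62 min.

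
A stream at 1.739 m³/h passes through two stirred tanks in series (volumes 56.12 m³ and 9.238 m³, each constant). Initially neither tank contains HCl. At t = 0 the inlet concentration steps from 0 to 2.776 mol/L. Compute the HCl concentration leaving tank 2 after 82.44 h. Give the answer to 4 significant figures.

2.518 mol/L

Time constants: τᵢ = Vᵢ/Q for each well-mixed tank.
τ₁ = 56.12/1.739 = 32.2714 h; τ₂ = 9.238/1.739 = 5.31225 h.
Tank 1: C₁ = C_in(1 − e^(−t/τ₁)). Tank 2 (τ₁ ≠ τ₂): C₂ = C_in[1 − (τ₁ e^(−t/τ₁) − τ₂ e^(−t/τ₂))/(τ₁ − τ₂)].
At t = 82.44: e^(−t/τ₁) = 0.0777247, e^(−t/τ₂) = 1.82074e-07.
C₂ = 2.776·[1 − (32.2714·0.0777247 − 5.31225·1.82074e-07)/(26.9592)] = 2.776·0.906960 = 2.51772 mol/L.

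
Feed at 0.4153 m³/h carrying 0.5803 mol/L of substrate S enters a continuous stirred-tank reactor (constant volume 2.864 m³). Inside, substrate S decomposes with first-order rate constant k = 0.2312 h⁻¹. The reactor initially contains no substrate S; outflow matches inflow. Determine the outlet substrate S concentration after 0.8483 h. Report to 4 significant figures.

0.06111 mol/L

Accumulation = in − out − consumed: V dC/dt = Q C_in − Q C − k V C.
dC/dt = (Q/V) C_in − (Q/V + k) C; effective rate a = Q/V + k = 0.145007 + 0.2312 = 0.376207 h⁻¹.
C_ss = Q C_in/(Q + kV) = 0.223674 mol/L; C(t) = C_ss + (C₀ − C_ss) e^(−a t).
C(0.8483) = 0.223674 + (-0.223674)·e^(−0.376207·0.8483) = 0.223674 + (-0.223674)·0.726776 = 0.0611129 mol/L.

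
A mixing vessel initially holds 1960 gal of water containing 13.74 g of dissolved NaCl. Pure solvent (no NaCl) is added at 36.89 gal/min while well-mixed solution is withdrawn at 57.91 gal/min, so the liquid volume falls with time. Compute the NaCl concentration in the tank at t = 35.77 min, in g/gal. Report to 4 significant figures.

0.002999 g/gal

Total volume: dV/dt = Q_in − Q_out = -21.0200 gal/min, so V(t) = 1960 − 21.0200 t and V(35.77) = 1208.11 gal.
No NaCl enters, so dm/dt = −Q_out · (m/V).
dm/m = −Q_out dt/(V₀ − 21.0200 t); integrating gives ln(m/m₀) = −(Q_out/(Q_in−Q_out)) ln(V/V₀).
m = m₀ (V₀/V)^(Q_out/(Q_in−Q_out)) = 13.74 × (1960/1208.11)^(-2.75500) = 3.62268 g.
C = m/V = 3.62268/1208.11 = 0.00299862 g/gal.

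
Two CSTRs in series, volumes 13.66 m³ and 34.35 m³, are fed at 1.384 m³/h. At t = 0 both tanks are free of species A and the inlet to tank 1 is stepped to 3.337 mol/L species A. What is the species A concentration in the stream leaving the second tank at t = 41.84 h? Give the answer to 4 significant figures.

Each tank obeys Vᵢ dCᵢ/dt = Q(Cᵢ₋₁ − Cᵢ), so τᵢ = Vᵢ/Q.
τ₁ = 13.66/1.384 = 9.86994 h; τ₂ = 34.35/1.384 = 24.8194 h.
Solving the cascade with C₁(0)=C₂(0)=0 gives C₂(t) = C_in[1 − (τ₁ e^(−t/τ₁) − τ₂ e^(−t/τ₂))/(τ₁ − τ₂)].
At t = 41.84: e^(−t/τ₁) = 0.0144201, e^(−t/τ₂) = 0.185300.
C₂ = 3.337·[1 − (9.86994·0.0144201 − 24.8194·0.185300)/(-14.9494)] = 3.337·0.701882 = 2.34218 mol/L.

2.342 mol/L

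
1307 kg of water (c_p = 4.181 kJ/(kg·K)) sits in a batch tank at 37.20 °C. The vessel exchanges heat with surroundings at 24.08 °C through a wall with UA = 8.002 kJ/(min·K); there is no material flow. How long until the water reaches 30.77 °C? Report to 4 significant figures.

Lumped-capacitance energy balance: M c_p dT/dt = UA(T_amb − T).
τ = M c_p/UA = 682.900 min; T_ss = T_amb = 24.0800 °C.
T(t) = T_ss + (T₀ − T_ss)e^(−t/τ); set T = 30.77:
t = −τ ln[(T − T_ss)/(T₀ − T_ss)] = −682.900 · ln(0.509909) = 459.950 min.

459.9 min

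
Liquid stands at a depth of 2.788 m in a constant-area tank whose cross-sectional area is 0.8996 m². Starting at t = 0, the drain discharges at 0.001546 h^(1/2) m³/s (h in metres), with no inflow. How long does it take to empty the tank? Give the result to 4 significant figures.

With no inflow, A dh/dt = −0.001546 √h.
This is separable: 2 d(√h)/dt = −0.001546/A, so √h = √h₀ − (0.001546/(2A)) t.
Tank is empty when √h = 0: t_empty = 2A√h₀/0.001546.
t_empty = 2·0.8996·√2.788/0.001546 = 1.79920·1.66973/0.001546 = 1943.19 s.

1943 s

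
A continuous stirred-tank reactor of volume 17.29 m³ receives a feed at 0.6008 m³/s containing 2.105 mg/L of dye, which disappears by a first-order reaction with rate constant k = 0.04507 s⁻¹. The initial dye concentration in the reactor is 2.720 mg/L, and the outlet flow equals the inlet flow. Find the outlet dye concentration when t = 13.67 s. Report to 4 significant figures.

Accumulation = in − out − consumed: V dC/dt = Q C_in − Q C − k V C.
dC/dt = (Q/V) C_in − (Q/V + k) C; effective rate a = Q/V + k = 0.0347484 + 0.04507 = 0.0798184 s⁻¹.
C_ss = Q C_in/(Q + kV) = 0.916398 mg/L; C(t) = C_ss + (C₀ − C_ss) e^(−a t).
C(13.67) = 0.916398 + (1.80360)·e^(−0.0798184·13.67) = 0.916398 + (1.80360)·0.335841 = 1.52212 mg/L.

1.522 mg/L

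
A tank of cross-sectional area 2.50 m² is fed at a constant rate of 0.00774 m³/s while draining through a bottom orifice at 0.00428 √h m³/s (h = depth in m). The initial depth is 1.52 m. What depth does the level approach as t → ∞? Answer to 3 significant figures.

Level balance: A dh/dt = 0.00774 − 0.00428 √h. Setting dh/dt = 0:
Q_in = 0.00428 √h_ss ⇒ √h_ss = 0.00774/0.00428 = 1.8084.
h_ss = 1.8084² = 3.2704 m. (Since h₀ = 1.52 m < h_ss, the level will rise toward this value.)

3.27 m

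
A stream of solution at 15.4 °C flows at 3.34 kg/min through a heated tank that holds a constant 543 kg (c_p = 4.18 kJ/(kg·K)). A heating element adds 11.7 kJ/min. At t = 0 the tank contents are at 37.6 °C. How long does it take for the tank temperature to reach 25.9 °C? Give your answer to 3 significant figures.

Unsteady energy balance on the tank contents: M c_p dT/dt = ṁ c_p (T_in − T) + 11.7.
τ = M/ṁ = 162.57 min; T_ss = T_in + Q̇/(ṁ c_p) = 16.238 °C.
T(t) = T_ss + (T₀ − T_ss) e^(−t/τ). Set T = 25.9:
e^(−t/τ) = (25.9 − 16.238)/(37.6 − 16.238) = 0.45230
t = −162.57 · ln(0.45230) = 128.99 min.

129 min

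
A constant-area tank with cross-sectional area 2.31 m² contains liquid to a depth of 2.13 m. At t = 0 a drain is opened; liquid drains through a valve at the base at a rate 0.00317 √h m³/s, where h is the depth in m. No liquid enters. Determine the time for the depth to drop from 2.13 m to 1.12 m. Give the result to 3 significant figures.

A dh/dt = −Q_out = −0.00317 √h.
This is separable: 2 d(√h)/dt = −0.00317/A, so √h = √h₀ − (0.00317/(2A)) t.
t = 2A(√h₀ − √h)/0.00317 = 2·2.31·(√2.13 − √1.12)/0.00317
  = 4.6200 × (1.4595 − 1.0583) / 0.00317 = 584.64 s.

585 s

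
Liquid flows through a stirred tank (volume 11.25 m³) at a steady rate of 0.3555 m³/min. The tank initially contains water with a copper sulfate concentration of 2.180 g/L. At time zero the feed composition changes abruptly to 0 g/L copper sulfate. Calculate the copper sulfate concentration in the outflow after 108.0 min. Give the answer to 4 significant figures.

Unsteady species balance (constant V, well mixed): V dC/dt = Q(C_in − C).
Rewrite as dC/dt + C/τ = C_in/τ, τ = V/Q = 31.6456 min.
This is linear first-order; C(t) = C_in + (C₀ − C_in) e^(−t/τ).
C(108.0) = 0 + (2.180 − 0)·e^(−108.0/31.6456) = 0 + (2.18000)·0.0329488 = 0.0718284 g/L.

0.07183 g/L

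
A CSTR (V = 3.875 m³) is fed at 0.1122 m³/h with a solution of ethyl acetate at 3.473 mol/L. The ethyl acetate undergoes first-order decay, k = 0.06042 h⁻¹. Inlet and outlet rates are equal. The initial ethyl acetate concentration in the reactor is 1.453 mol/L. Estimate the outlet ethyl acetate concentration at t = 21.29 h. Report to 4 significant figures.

Accumulation = in − out − consumed: V dC/dt = Q C_in − Q C − k V C.
dC/dt = (Q/V) C_in − (Q/V + k) C; effective rate a = Q/V + k = 0.0289548 + 0.06042 = 0.0893748 h⁻¹.
C_ss = Q C_in/(Q + kV) = 1.12515 mol/L; C(t) = C_ss + (C₀ − C_ss) e^(−a t).
C(21.29) = 1.12515 + (0.327849)·e^(−0.0893748·21.29) = 1.12515 + (0.327849)·0.149152 = 1.17405 mol/L.

1.174 mol/L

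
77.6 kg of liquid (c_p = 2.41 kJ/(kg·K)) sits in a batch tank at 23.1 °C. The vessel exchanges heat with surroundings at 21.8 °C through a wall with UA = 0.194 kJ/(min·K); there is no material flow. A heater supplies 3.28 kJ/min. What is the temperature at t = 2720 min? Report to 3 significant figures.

37.8 °C

Lumped-capacitance energy balance: M c_p dT/dt = UA(T_amb − T) + Q̇.
dT/dt = (T_ss − T)/τ with T_ss = T_amb + Q̇/UA = 21.8 + 3.28/0.194 = 38.707 °C, τ = M c_p/UA = 77.6·2.41/0.194 = 964.00 min.
This is linear first-order; T(t) = T_ss + (T₀ − T_ss) e^(−t/τ).
T(2720) = 38.707 + (-15.607)·0.059512 = 37.778 °C.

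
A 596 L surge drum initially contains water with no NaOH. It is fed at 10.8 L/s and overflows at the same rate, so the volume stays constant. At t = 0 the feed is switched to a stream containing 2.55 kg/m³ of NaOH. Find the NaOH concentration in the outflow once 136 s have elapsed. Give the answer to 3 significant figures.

2.33 kg/m³

Species balance on the tank: V dC/dt = Q(C_in − C).
Time constant τ = V/Q = 596/10.8 = 55.185 s.
This is linear first-order; C(t) = C_in + (C₀ − C_in) e^(−t/τ).
C(136) = 2.55 + (0 − 2.55)·e^(−136/55.185) = 2.55 + (-2.5500)·0.085057 = 2.3331 kg/m³.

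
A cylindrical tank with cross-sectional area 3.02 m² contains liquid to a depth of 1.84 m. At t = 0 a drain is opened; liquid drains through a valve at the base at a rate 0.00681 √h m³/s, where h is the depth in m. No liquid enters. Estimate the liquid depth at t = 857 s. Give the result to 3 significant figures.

0.152 m

With no inflow, A dh/dt = −0.00681 √h.
This is separable: 2 d(√h)/dt = −0.00681/A, so √h = √h₀ − (0.00681/(2A)) t.
√h = √1.84 − 0.00681·857/(2·3.02) = 1.3565 − 0.96625 = 0.39021.
h = 0.39021² = 0.15227 m.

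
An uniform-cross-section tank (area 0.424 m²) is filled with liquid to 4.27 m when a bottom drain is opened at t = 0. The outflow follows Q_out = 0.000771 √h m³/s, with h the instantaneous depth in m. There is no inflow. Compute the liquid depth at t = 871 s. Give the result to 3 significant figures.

Unsteady balance on liquid volume: A dh/dt = −0.000771 √h.
Separate and integrate: 2(√h − √h₀) = −(0.000771/A) t.
√h = √4.27 − 0.000771·871/(2·0.424) = 2.0664 − 0.79191 = 1.2745.
h = 1.2745² = 1.6243 m.

1.62 m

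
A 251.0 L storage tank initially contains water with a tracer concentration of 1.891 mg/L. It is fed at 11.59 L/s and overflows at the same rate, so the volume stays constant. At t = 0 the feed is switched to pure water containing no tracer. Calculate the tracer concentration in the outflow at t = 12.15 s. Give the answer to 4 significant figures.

1.079 mg/L

Unsteady species balance (constant V, well mixed): V dC/dt = Q(C_in − C).
Time constant τ = V/Q = 251.0/11.59 = 21.6566 s.
C approaches C_in exponentially: C(t) = C_in + (C₀ − C_in) e^(−t/τ).
C(12.15) = 0 + (1.891 − 0)·e^(−12.15/21.6566) = 0 + (1.89100)·0.570621 = 1.07904 mg/L.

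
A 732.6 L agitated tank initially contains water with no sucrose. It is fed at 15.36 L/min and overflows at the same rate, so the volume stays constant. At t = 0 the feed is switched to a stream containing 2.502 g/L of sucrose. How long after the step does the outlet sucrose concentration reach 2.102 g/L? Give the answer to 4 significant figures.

Species balance: V dC/dt = Q(C_in − C) ⇒ τ = V/Q = 47.6953 min.
C(t) = C_in + (C₀ − C_in) e^(−t/τ). Set C = 2.102 and solve for t:
e^(−t/τ) = (C − C_in)/(C₀ − C_in) = (2.102 − 2.502)/(0 − 2.502) = 0.159872
t = −τ ln(…) = 47.6953 × 1.83338 = 87.4437 min.

87.44 min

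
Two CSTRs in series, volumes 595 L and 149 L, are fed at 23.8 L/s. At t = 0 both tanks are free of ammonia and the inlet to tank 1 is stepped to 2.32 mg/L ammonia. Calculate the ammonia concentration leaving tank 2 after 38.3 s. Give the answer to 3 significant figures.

Each tank obeys Vᵢ dCᵢ/dt = Q(Cᵢ₋₁ − Cᵢ), so τᵢ = Vᵢ/Q.
τ₁ = 595/23.8 = 25.000 s; τ₂ = 149/23.8 = 6.2605 s.
Solving the cascade with C₁(0)=C₂(0)=0 gives C₂(t) = C_in[1 − (τ₁ e^(−t/τ₁) − τ₂ e^(−t/τ₂))/(τ₁ − τ₂)].
At t = 38.3: e^(−t/τ₁) = 0.21610, e^(−t/τ₂) = 0.0022035.
C₂ = 2.32·[1 − (25.000·0.21610 − 6.2605·0.0022035)/(18.739)] = 2.32·0.71244 = 1.6529 mg/L.

1.65 mg/L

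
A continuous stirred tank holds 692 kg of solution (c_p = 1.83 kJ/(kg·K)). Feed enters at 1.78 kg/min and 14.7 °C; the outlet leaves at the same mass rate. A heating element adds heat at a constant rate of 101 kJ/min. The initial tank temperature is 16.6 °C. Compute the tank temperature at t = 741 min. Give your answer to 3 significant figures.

41.4 °C

M c_p dT/dt = ṁ c_p (T_in − T) + Q̇.
τ = M/ṁ = 388.76 min; T_ss = T_in + Q̇/(ṁ c_p) = 14.7 + 101/(1.78·1.83) = 45.706 °C.
Integrating: T(t) = T_ss + (T₀ − T_ss) e^(−t/τ).
T(741) = 45.706 + (-29.106)·e^(−741/388.76) = 45.706 + (-29.106)·0.14867 = 41.379 °C.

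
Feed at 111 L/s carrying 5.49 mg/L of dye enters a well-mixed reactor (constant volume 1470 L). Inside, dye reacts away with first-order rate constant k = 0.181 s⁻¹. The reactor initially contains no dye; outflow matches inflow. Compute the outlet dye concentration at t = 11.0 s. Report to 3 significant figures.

1.52 mg/L

Species balance: V dC/dt = Q C_in − Q C − k V C.
This is linear with rate a = Q/V + k = 0.25651 s⁻¹.
C_ss = Q C_in/(Q + kV) = 1.6161 mg/L; C(t) = C_ss + (C₀ − C_ss) e^(−a t).
C(11.0) = 1.6161 + (-1.6161)·e^(−0.25651·11.0) = 1.6161 + (-1.6161)·0.059510 = 1.5199 mg/L.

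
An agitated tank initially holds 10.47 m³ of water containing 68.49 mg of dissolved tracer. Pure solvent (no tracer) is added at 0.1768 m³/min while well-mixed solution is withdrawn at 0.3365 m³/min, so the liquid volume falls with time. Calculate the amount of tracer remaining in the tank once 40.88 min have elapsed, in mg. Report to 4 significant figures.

Let m(t) be the amount of tracer. Volume: V(t) = V₀ + (Q_in − Q_out) t = 10.47 − 0.159700 t; V(40.88) = 3.94146 m³.
Solute balance: dm/dt = 0 − Q_out C = −Q_out m/V(t).
dm/m = −Q_out dt/(V₀ − 0.159700 t); integrating gives ln(m/m₀) = −(Q_out/(Q_in−Q_out)) ln(V/V₀).
m = m₀ (V₀/V)^(Q_out/(Q_in−Q_out)) = 68.49 × (10.47/3.94146)^(-2.10708) = 8.74214 mg.

8.742 mg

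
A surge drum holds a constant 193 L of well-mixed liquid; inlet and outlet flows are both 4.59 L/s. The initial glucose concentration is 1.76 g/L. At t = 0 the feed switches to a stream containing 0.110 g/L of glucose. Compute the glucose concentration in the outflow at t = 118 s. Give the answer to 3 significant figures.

Accumulation = in − out for the solute gives V dC/dt = Q(C_in − C).
Time constant τ = V/Q = 193/4.59 = 42.048 s.
Integrating: C(t) = C_in + (C₀ − C_in) e^(−t/τ).
C(118) = 0.110 + (1.76 − 0.110)·e^(−118/42.048) = 0.110 + (1.6500)·0.060427 = 0.20970 g/L.

0.210 g/L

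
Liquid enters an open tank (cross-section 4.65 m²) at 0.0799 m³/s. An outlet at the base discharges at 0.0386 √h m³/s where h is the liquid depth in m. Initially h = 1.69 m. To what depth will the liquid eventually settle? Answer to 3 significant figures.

4.28 m

Level balance: A dh/dt = 0.0799 − 0.0386 √h. Setting dh/dt = 0:
Q_in = 0.0386 √h_ss ⇒ √h_ss = 0.0799/0.0386 = 2.0699.
h_ss = 2.0699² = 4.2847 m. (Since h₀ = 1.69 m < h_ss, the level will rise toward this value.)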